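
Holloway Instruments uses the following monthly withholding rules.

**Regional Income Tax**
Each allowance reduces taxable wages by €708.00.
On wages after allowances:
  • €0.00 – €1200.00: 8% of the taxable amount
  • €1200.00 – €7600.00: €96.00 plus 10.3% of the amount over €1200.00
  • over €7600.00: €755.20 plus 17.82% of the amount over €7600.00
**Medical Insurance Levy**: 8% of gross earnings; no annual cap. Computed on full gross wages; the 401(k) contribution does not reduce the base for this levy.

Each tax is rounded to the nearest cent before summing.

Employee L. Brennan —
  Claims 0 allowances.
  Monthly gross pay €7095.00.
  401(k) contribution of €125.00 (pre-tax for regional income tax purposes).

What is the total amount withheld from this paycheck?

Regional Income Tax: taxable = €7095.00 − €125.00 = €6970.00
  €96.00 + 10.3% × (€6970.00 − €1200.00) = €96.00 + 10.3% × €5770.00 = €690.31
Medical Insurance Levy: 8% × €7095.00 = €567.60
Total: €690.31 + €567.60 = €1257.91

€1257.91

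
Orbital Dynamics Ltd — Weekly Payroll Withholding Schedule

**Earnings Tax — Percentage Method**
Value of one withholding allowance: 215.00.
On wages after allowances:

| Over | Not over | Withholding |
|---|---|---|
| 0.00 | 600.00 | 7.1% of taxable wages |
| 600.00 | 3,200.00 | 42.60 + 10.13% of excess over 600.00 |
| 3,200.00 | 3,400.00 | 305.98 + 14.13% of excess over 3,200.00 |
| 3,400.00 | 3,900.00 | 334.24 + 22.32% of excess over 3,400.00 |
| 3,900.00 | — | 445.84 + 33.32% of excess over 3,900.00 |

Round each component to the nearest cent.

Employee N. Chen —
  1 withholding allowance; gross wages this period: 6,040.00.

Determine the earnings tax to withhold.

1,087.25

Earnings Tax: taxable = 6,040.00 − 1×215.00 = 5,825.00
  445.84 + 33.32% × (5,825.00 − 3,900.00) = 445.84 + 33.32% × 1,925.00 = 1,087.25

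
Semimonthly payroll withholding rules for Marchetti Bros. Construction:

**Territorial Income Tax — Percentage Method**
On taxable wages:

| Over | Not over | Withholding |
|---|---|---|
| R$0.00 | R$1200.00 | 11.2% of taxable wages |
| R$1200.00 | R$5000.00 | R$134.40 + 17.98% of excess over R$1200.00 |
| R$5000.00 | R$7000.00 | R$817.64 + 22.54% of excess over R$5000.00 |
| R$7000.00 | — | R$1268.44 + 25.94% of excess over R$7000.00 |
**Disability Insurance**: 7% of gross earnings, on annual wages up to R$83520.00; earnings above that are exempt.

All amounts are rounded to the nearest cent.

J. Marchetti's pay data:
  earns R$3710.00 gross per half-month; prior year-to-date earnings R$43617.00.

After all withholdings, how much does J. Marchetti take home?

R$2864.60

Territorial Income Tax: taxable = R$3710.00
  R$134.40 + 17.98% × (R$3710.00 − R$1200.00) = R$134.40 + 17.98% × R$2510.00 = R$585.70
Disability Insurance: 7% × R$3710.00 = R$259.70
Total withheld: R$585.70 + R$259.70 = R$845.40
Net pay: R$3710.00 − R$845.40 = R$2864.60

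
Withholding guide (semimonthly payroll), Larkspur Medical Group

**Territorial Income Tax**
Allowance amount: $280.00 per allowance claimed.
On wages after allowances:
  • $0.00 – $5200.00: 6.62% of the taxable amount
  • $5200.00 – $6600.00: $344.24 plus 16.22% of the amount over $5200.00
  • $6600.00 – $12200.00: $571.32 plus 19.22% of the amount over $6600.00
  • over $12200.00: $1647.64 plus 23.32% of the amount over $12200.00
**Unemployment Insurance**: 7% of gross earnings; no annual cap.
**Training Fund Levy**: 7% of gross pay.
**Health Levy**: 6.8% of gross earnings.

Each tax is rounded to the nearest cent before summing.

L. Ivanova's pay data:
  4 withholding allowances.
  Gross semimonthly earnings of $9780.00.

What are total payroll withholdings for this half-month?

$3001.49

Territorial Income Tax: taxable = $9780.00 − 4×$280.00 = $8660.00
  $571.32 + 19.22% × ($8660.00 − $6600.00) = $571.32 + 19.22% × $2060.00 = $967.25
Unemployment Insurance: 7% × $9780.00 = $684.60
Training Fund Levy: 7% × $9780.00 = $684.60
Health Levy: 6.8% × $9780.00 = $665.04
Total: $967.25 + $684.60 + $684.60 + $665.04 = $3001.49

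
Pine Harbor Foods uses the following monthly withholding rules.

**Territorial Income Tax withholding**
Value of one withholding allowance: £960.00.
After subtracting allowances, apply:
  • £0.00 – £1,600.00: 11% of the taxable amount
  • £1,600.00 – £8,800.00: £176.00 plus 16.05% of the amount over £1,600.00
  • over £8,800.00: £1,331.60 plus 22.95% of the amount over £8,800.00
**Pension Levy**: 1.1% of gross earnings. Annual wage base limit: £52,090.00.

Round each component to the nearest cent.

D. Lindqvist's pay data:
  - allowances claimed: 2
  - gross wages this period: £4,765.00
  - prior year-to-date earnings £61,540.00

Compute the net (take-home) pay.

£4,389.18

Territorial Income Tax: taxable = £4,765.00 − 2×£960.00 = £2,845.00
  £176.00 + 16.05% × (£2,845.00 − £1,600.00) = £176.00 + 16.05% × £1,245.00 = £375.82
Pension Levy: YTD £61,540.00 ≥ cap £52,090.00 → £0.00
Total withheld: £375.82 + £0.00 = £375.82
Net pay: £4,765.00 − £375.82 = £4,389.18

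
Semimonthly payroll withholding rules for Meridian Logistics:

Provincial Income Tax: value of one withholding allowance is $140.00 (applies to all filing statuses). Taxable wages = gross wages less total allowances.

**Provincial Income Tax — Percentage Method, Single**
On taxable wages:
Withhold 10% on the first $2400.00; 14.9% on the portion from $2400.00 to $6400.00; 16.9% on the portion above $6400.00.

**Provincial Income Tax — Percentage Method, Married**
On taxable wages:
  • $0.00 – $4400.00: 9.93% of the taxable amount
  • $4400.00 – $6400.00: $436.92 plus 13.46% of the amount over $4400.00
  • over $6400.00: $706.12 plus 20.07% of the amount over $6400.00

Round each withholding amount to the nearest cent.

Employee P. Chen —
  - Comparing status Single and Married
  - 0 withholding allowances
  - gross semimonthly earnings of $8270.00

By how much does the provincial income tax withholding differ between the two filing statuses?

$70.60

Provincial Income Tax (Single): taxable = $8270.00
  $836.00 + 16.9% × ($8270.00 − $6400.00) = $836.00 + 16.9% × $1870.00 = $1152.03
Provincial Income Tax (Married): taxable = $8270.00
  $706.12 + 20.07% × ($8270.00 − $6400.00) = $706.12 + 20.07% × $1870.00 = $1081.43
Difference: |$1152.03 − $1081.43| = $70.60 (higher under Single)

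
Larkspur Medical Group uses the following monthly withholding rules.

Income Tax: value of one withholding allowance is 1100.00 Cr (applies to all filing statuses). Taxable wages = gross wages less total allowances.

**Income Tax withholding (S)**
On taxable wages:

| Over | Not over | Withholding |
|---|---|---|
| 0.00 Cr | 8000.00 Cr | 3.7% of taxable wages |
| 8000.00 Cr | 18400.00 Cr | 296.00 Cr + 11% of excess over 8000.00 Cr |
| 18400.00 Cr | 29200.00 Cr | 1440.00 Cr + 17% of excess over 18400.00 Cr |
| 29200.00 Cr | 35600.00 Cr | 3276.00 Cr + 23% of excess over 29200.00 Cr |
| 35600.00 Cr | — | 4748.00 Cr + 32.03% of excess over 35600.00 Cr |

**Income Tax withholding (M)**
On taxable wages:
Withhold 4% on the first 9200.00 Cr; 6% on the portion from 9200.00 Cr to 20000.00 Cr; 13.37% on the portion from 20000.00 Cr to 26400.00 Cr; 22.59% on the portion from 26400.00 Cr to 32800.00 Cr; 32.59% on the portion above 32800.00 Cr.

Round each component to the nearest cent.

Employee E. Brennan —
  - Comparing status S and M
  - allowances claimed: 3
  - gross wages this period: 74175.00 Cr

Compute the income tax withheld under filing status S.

Income Tax (S): taxable = 74175.00 Cr − 3×1100.00 Cr = 70875.00 Cr
  4748.00 Cr + 32.03% × (70875.00 Cr − 35600.00 Cr) = 4748.00 Cr + 32.03% × 35275.00 Cr = 16046.58 Cr

16046.58 Cr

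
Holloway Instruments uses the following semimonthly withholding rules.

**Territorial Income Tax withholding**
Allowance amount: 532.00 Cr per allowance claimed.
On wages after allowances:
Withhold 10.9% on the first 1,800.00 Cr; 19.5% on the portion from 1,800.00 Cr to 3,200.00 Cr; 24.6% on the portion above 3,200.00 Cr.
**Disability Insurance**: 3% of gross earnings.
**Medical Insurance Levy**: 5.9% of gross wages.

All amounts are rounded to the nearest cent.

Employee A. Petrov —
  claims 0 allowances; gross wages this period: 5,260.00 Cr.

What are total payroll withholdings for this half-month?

Territorial Income Tax: taxable = 5,260.00 Cr
  469.20 Cr + 24.6% × (5,260.00 Cr − 3,200.00 Cr) = 469.20 Cr + 24.6% × 2,060.00 Cr = 975.96 Cr
Disability Insurance: 3% × 5,260.00 Cr = 157.80 Cr
Medical Insurance Levy: 5.9% × 5,260.00 Cr = 310.34 Cr
Total: 975.96 Cr + 157.80 Cr + 310.34 Cr = 1,444.10 Cr

1,444.10 Cr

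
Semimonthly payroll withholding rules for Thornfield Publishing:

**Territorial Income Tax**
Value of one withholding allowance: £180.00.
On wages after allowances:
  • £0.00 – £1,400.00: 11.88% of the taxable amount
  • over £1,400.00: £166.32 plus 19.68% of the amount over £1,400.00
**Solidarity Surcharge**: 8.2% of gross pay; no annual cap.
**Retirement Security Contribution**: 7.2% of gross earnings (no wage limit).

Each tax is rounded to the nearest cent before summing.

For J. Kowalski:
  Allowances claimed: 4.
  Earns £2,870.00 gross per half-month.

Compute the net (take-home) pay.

£2,114.10

Territorial Income Tax: taxable = £2,870.00 − 4×£180.00 = £2,150.00
  £166.32 + 19.68% × (£2,150.00 − £1,400.00) = £166.32 + 19.68% × £750.00 = £313.92
Solidarity Surcharge: 8.2% × £2,870.00 = £235.34
Retirement Security Contribution: 7.2% × £2,870.00 = £206.64
Total withheld: £313.92 + £235.34 + £206.64 = £755.90
Net pay: £2,870.00 − £755.90 = £2,114.10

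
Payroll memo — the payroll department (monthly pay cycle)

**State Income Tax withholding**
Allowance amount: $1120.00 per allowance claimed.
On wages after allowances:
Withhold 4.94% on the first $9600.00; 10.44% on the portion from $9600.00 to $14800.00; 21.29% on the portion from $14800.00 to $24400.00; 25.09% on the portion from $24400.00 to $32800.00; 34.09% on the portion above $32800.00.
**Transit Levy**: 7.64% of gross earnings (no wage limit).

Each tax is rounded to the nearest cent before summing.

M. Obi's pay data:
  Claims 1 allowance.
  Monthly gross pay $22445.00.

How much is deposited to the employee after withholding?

State Income Tax: taxable = $22445.00 − 1×$1120.00 = $21325.00
  $1017.12 + 21.29% × ($21325.00 − $14800.00) = $1017.12 + 21.29% × $6525.00 = $2406.29
Transit Levy: 7.64% × $22445.00 = $1714.80
Total withheld: $2406.29 + $1714.80 = $4121.09
Net pay: $22445.00 − $4121.09 = $18323.91

$18323.91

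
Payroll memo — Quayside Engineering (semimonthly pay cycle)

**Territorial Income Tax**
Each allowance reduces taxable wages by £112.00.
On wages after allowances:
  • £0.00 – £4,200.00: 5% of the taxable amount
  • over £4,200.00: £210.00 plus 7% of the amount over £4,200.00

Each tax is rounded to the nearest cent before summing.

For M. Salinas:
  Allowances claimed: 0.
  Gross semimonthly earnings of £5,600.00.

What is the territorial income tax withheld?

Territorial Income Tax: taxable = £5,600.00
  £210.00 + 7% × (£5,600.00 − £4,200.00) = £210.00 + 7% × £1,400.00 = £308.00

£308.00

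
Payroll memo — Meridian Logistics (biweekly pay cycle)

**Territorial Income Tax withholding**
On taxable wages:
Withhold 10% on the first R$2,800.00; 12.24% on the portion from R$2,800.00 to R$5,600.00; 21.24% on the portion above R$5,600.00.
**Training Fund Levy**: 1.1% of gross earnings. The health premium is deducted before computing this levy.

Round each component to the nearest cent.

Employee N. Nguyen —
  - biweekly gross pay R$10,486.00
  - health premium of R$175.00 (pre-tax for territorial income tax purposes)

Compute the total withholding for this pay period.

R$1,736.76

Territorial Income Tax: taxable = R$10,486.00 − R$175.00 = R$10,311.00
  R$622.72 + 21.24% × (R$10,311.00 − R$5,600.00) = R$622.72 + 21.24% × R$4,711.00 = R$1,623.34
Training Fund Levy: 1.1% × R$10,311.00 = R$113.42
Total: R$1,623.34 + R$113.42 = R$1,736.76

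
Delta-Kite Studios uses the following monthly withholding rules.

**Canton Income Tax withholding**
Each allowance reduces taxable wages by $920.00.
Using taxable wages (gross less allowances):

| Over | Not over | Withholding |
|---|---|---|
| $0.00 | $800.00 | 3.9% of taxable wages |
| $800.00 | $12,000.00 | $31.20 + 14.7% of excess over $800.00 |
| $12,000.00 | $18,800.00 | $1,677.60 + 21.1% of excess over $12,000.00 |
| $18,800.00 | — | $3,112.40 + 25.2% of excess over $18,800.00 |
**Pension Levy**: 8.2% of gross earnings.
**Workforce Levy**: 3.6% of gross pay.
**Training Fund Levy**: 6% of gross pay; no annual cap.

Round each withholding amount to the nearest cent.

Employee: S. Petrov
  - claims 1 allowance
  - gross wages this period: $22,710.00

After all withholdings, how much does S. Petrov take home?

Canton Income Tax: taxable = $22,710.00 − 1×$920.00 = $21,790.00
  $3,112.40 + 25.2% × ($21,790.00 − $18,800.00) = $3,112.40 + 25.2% × $2,990.00 = $3,865.88
Pension Levy: 8.2% × $22,710.00 = $1,862.22
Workforce Levy: 3.6% × $22,710.00 = $817.56
Training Fund Levy: 6% × $22,710.00 = $1,362.60
Total withheld: $3,865.88 + $1,862.22 + $817.56 + $1,362.60 = $7,908.26
Net pay: $22,710.00 − $7,908.26 = $14,801.74

$14,801.74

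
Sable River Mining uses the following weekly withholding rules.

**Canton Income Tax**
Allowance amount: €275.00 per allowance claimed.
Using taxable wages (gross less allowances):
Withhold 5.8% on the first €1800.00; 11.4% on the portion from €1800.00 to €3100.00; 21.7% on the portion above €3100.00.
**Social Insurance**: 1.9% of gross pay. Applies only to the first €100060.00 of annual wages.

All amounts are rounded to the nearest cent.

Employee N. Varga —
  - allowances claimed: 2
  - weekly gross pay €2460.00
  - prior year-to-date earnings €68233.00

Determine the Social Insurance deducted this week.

Social Insurance: 1.9% × €2460.00 = €46.74

€46.74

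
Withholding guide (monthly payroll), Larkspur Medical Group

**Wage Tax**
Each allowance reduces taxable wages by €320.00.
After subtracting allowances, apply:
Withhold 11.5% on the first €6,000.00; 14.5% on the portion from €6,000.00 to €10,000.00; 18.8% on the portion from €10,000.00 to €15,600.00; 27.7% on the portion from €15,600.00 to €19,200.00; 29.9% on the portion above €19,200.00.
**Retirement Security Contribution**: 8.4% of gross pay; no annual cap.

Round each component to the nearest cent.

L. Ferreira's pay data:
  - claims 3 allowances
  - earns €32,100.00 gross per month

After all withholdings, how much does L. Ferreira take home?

Wage Tax: taxable = €32,100.00 − 3×€320.00 = €31,140.00
  €3,320.00 + 29.9% × (€31,140.00 − €19,200.00) = €3,320.00 + 29.9% × €11,940.00 = €6,890.06
Retirement Security Contribution: 8.4% × €32,100.00 = €2,696.40
Total withheld: €6,890.06 + €2,696.40 = €9,586.46
Net pay: €32,100.00 − €9,586.46 = €22,513.54

€22,513.54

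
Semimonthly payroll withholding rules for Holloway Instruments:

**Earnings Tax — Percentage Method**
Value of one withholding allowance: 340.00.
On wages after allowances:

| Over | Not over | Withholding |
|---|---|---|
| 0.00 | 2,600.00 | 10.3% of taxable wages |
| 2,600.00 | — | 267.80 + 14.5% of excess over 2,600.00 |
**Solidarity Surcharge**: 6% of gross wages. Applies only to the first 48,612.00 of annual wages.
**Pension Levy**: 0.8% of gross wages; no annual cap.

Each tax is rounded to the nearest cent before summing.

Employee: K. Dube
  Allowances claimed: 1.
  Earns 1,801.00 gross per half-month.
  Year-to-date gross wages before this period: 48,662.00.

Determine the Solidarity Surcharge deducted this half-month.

Solidarity Surcharge: YTD 48,662.00 ≥ cap 48,612.00 → 0.00

0.00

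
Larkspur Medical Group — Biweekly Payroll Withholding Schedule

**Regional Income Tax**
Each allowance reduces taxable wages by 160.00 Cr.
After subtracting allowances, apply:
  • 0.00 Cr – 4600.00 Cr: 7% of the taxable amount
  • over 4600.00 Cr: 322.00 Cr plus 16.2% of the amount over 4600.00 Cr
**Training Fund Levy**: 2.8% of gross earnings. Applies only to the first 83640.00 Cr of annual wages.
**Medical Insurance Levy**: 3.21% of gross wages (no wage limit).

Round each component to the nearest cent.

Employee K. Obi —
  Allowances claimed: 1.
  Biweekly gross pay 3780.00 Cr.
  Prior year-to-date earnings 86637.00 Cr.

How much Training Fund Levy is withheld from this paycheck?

Training Fund Levy: YTD 86637.00 Cr ≥ cap 83640.00 Cr → 0.00 Cr

0.00 Cr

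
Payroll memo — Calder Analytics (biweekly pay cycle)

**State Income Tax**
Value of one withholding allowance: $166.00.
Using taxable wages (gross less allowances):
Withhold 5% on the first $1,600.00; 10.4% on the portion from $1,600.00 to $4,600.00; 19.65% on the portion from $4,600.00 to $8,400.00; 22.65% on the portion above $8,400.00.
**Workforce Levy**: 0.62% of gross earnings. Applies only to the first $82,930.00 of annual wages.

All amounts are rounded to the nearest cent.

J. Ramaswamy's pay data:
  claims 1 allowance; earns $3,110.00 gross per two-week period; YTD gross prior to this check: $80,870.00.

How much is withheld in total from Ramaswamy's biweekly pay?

State Income Tax: taxable = $3,110.00 − 1×$166.00 = $2,944.00
  $80.00 + 10.4% × ($2,944.00 − $1,600.00) = $80.00 + 10.4% × $1,344.00 = $219.78
Workforce Levy: cap $82,930.00 − YTD $80,870.00 = $2,060.00 subject; 0.62% × $2,060.00 = $12.77
Total: $219.78 + $12.77 = $232.55

$232.55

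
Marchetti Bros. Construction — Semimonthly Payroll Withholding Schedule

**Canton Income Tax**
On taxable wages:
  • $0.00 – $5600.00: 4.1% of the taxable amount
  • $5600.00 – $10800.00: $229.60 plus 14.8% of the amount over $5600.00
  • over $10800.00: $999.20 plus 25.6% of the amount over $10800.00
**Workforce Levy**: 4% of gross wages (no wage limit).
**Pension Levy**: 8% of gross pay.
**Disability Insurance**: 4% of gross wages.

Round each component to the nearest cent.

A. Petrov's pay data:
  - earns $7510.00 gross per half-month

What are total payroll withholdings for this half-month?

Canton Income Tax: taxable = $7510.00
  $229.60 + 14.8% × ($7510.00 − $5600.00) = $229.60 + 14.8% × $1910.00 = $512.28
Workforce Levy: 4% × $7510.00 = $300.40
Pension Levy: 8% × $7510.00 = $600.80
Disability Insurance: 4% × $7510.00 = $300.40
Total: $512.28 + $300.40 + $600.80 + $300.40 = $1713.88

$1713.88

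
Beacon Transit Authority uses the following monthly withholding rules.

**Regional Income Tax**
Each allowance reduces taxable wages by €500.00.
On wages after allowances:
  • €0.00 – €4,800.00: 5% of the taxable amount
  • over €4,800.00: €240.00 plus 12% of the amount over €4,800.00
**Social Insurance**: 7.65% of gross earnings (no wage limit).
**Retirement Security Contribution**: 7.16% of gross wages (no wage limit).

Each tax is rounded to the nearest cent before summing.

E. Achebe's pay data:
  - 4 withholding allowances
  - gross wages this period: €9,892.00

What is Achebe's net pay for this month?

Regional Income Tax: taxable = €9,892.00 − 4×€500.00 = €7,892.00
  €240.00 + 12% × (€7,892.00 − €4,800.00) = €240.00 + 12% × €3,092.00 = €611.04
Social Insurance: 7.65% × €9,892.00 = €756.74
Retirement Security Contribution: 7.16% × €9,892.00 = €708.27
Total withheld: €611.04 + €756.74 + €708.27 = €2,076.05
Net pay: €9,892.00 − €2,076.05 = €7,815.95

€7,815.95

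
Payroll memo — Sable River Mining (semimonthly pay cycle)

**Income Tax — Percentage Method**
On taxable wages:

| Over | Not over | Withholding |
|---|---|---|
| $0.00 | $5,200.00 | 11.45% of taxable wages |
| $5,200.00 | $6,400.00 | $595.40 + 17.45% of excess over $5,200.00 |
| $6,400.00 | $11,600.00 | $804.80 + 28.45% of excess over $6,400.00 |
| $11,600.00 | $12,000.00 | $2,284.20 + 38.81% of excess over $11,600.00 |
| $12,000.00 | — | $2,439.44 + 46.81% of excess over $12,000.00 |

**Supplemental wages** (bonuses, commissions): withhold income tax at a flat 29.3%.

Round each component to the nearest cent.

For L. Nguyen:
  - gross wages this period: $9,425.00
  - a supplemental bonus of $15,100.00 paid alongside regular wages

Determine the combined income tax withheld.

$6,089.71

Income Tax: taxable = $9,425.00
  $804.80 + 28.45% × ($9,425.00 − $6,400.00) = $804.80 + 28.45% × $3,025.00 = $1,665.41
Supplemental (29.3% flat on bonus): 29.3% × $15,100.00 = $4,424.30
Total income tax: $1,665.41 + $4,424.30 = $6,089.71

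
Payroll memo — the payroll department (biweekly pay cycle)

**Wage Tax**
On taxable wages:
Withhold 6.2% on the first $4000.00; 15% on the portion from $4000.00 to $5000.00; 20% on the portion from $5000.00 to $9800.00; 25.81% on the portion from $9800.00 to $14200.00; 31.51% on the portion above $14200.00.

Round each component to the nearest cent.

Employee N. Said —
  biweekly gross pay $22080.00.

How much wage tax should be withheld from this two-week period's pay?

Wage Tax: taxable = $22080.00
  $2493.64 + 31.51% × ($22080.00 − $14200.00) = $2493.64 + 31.51% × $7880.00 = $4976.63

$4976.63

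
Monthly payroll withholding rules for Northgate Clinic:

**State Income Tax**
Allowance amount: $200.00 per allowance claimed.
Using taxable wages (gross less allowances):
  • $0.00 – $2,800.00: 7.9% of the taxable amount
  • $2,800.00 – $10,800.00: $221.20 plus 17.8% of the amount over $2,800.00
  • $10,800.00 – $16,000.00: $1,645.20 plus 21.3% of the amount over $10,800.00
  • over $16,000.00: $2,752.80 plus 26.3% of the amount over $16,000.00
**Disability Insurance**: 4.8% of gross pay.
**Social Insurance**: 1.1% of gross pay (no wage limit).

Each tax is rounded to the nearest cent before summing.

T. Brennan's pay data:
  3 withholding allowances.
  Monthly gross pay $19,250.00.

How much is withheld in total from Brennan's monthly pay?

$4,585.50

State Income Tax: taxable = $19,250.00 − 3×$200.00 = $18,650.00
  $2,752.80 + 26.3% × ($18,650.00 − $16,000.00) = $2,752.80 + 26.3% × $2,650.00 = $3,449.75
Disability Insurance: 4.8% × $19,250.00 = $924.00
Social Insurance: 1.1% × $19,250.00 = $211.75
Total: $3,449.75 + $924.00 + $211.75 = $4,585.50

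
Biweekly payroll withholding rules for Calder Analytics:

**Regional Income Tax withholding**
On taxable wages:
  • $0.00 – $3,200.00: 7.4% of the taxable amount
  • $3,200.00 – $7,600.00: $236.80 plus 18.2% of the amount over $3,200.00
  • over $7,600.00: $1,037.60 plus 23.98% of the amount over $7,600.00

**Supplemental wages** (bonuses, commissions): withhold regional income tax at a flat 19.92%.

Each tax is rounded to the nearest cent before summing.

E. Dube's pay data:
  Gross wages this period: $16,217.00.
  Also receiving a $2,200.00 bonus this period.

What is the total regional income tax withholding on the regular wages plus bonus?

$3,542.20

Regional Income Tax: taxable = $16,217.00
  $1,037.60 + 23.98% × ($16,217.00 − $7,600.00) = $1,037.60 + 23.98% × $8,617.00 = $3,103.96
Supplemental (19.92% flat on bonus): 19.92% × $2,200.00 = $438.24
Total regional income tax: $3,103.96 + $438.24 = $3,542.20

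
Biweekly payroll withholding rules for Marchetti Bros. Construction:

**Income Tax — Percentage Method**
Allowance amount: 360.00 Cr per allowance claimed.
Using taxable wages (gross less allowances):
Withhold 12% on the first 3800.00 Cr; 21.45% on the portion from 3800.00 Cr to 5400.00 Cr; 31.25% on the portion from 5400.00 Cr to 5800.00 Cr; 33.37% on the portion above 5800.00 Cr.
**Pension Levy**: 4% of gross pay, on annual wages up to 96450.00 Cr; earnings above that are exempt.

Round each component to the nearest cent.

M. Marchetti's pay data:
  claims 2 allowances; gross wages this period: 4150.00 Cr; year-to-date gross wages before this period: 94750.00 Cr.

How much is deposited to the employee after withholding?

Income Tax: taxable = 4150.00 Cr − 2×360.00 Cr = 3430.00 Cr
  12% × 3430.00 Cr = 411.60 Cr
Pension Levy: cap 96450.00 Cr − YTD 94750.00 Cr = 1700.00 Cr subject; 4% × 1700.00 Cr = 68.00 Cr
Total withheld: 411.60 Cr + 68.00 Cr = 479.60 Cr
Net pay: 4150.00 Cr − 479.60 Cr = 3670.40 Cr

3670.40 Cr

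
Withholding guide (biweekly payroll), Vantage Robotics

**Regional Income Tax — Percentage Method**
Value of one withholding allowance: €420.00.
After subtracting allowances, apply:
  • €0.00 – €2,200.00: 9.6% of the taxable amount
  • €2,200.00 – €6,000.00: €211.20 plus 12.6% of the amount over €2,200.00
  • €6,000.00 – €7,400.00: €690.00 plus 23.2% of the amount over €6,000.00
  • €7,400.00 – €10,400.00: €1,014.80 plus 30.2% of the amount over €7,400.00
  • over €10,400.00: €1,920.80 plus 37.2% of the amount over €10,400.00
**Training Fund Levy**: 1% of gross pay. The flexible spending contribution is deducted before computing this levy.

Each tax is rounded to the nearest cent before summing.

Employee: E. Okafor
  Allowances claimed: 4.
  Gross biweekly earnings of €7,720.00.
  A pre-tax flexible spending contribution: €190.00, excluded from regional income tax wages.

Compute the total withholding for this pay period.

Regional Income Tax: taxable = €7,720.00 − €190.00 − 4×€420.00 = €5,850.00
  €211.20 + 12.6% × (€5,850.00 − €2,200.00) = €211.20 + 12.6% × €3,650.00 = €671.10
Training Fund Levy: 1% × €7,530.00 = €75.30
Total: €671.10 + €75.30 = €746.40

€746.40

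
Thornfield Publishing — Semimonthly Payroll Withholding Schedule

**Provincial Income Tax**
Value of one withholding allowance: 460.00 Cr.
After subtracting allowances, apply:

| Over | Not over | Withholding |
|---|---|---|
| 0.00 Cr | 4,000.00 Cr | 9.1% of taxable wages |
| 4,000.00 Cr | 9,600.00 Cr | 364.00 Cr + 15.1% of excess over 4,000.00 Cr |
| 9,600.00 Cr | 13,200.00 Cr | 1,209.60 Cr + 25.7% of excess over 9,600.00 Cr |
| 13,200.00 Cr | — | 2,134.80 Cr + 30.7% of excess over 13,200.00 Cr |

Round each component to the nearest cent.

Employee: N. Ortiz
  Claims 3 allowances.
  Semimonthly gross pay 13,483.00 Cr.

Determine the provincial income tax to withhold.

Provincial Income Tax: taxable = 13,483.00 Cr − 3×460.00 Cr = 12,103.00 Cr
  1,209.60 Cr + 25.7% × (12,103.00 Cr − 9,600.00 Cr) = 1,209.60 Cr + 25.7% × 2,503.00 Cr = 1,852.87 Cr

1,852.87 Cr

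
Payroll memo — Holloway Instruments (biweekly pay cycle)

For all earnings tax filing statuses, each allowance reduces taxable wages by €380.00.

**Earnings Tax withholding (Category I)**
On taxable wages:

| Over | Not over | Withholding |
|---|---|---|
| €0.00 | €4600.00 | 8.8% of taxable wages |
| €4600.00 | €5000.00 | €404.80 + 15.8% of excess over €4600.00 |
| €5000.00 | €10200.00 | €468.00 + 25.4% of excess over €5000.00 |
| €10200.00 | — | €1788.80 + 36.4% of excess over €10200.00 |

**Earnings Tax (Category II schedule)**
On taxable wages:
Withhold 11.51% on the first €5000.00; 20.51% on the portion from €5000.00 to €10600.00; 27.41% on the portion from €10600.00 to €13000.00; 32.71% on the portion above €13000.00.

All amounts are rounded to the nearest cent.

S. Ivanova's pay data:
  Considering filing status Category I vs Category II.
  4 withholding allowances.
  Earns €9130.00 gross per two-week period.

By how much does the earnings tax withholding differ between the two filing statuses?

€20.13

Earnings Tax (Category I): taxable = €9130.00 − 4×€380.00 = €7610.00
  €468.00 + 25.4% × (€7610.00 − €5000.00) = €468.00 + 25.4% × €2610.00 = €1130.94
Earnings Tax (Category II): taxable = €9130.00 − 4×€380.00 = €7610.00
  €575.50 + 20.51% × (€7610.00 − €5000.00) = €575.50 + 20.51% × €2610.00 = €1110.81
Difference: |€1130.94 − €1110.81| = €20.13 (higher under Category I)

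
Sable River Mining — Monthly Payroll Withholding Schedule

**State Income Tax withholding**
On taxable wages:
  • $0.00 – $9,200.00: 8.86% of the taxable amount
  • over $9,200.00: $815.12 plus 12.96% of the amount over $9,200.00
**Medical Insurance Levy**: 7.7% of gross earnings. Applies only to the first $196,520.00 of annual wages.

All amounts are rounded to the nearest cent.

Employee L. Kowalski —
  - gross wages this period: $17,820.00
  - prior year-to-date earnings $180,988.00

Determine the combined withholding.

$3,128.23

State Income Tax: taxable = $17,820.00
  $815.12 + 12.96% × ($17,820.00 − $9,200.00) = $815.12 + 12.96% × $8,620.00 = $1,932.27
Medical Insurance Levy: cap $196,520.00 − YTD $180,988.00 = $15,532.00 subject; 7.7% × $15,532.00 = $1,195.96
Total: $1,932.27 + $1,195.96 = $3,128.23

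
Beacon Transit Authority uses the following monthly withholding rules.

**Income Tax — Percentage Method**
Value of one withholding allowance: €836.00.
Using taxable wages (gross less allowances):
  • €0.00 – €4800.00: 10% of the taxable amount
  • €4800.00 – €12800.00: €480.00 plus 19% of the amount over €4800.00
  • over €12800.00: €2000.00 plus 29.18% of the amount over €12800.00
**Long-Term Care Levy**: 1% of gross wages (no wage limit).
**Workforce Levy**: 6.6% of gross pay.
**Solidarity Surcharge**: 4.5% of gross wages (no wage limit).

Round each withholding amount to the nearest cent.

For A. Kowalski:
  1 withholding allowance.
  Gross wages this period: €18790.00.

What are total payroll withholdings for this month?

€5777.53

Income Tax: taxable = €18790.00 − 1×€836.00 = €17954.00
  €2000.00 + 29.18% × (€17954.00 − €12800.00) = €2000.00 + 29.18% × €5154.00 = €3503.94
Long-Term Care Levy: 1% × €18790.00 = €187.90
Workforce Levy: 6.6% × €18790.00 = €1240.14
Solidarity Surcharge: 4.5% × €18790.00 = €845.55
Total: €3503.94 + €187.90 + €1240.14 + €845.55 = €5777.53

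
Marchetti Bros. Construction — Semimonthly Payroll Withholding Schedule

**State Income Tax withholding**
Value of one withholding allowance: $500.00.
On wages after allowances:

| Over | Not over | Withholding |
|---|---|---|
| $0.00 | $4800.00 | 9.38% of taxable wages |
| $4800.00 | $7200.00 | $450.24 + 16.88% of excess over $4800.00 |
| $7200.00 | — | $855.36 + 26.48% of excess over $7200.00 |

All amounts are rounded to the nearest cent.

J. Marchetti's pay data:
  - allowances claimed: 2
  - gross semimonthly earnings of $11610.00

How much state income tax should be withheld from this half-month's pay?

State Income Tax: taxable = $11610.00 − 2×$500.00 = $10610.00
  $855.36 + 26.48% × ($10610.00 − $7200.00) = $855.36 + 26.48% × $3410.00 = $1758.33

$1758.33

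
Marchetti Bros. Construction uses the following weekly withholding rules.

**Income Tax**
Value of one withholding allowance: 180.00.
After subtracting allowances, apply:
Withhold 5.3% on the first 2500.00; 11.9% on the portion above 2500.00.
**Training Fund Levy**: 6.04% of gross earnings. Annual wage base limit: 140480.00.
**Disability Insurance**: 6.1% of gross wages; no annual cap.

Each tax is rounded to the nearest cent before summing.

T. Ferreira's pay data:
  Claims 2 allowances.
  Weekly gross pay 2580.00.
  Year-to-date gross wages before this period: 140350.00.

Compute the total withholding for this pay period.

282.89

Income Tax: taxable = 2580.00 − 2×180.00 = 2220.00
  5.3% × 2220.00 = 117.66
Training Fund Levy: cap 140480.00 − YTD 140350.00 = 130.00 subject; 6.04% × 130.00 = 7.85
Disability Insurance: 6.1% × 2580.00 = 157.38
Total: 117.66 + 7.85 + 157.38 = 282.89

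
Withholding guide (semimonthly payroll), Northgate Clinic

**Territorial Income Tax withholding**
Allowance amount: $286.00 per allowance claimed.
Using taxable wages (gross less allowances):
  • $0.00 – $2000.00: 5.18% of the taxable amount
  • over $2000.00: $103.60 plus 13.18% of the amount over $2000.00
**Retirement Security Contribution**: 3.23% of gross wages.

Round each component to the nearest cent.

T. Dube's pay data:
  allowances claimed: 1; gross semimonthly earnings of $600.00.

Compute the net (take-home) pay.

Territorial Income Tax: taxable = $600.00 − 1×$286.00 = $314.00
  5.18% × $314.00 = $16.27
Retirement Security Contribution: 3.23% × $600.00 = $19.38
Total withheld: $16.27 + $19.38 = $35.65
Net pay: $600.00 − $35.65 = $564.35

$564.35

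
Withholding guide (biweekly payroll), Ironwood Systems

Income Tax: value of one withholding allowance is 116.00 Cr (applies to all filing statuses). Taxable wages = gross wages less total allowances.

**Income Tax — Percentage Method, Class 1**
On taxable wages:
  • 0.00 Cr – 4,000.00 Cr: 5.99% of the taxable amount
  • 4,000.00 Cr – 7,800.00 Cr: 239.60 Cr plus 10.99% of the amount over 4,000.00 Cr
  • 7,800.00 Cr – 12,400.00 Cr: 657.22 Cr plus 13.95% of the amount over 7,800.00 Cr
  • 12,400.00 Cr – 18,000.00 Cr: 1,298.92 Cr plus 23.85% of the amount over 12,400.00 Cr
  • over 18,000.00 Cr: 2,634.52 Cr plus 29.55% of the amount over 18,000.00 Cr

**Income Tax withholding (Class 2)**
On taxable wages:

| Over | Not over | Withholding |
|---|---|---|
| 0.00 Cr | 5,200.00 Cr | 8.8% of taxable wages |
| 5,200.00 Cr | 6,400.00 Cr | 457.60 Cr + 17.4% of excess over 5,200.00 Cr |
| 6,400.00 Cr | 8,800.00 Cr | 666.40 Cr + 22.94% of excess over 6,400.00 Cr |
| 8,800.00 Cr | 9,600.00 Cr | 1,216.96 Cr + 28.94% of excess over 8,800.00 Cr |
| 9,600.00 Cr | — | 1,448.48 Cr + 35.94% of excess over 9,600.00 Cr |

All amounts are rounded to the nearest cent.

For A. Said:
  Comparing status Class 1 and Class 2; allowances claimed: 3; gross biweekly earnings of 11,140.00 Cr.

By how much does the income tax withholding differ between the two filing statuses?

802.28 Cr

Income Tax (Class 1): taxable = 11,140.00 Cr − 3×116.00 Cr = 10,792.00 Cr
  657.22 Cr + 13.95% × (10,792.00 Cr − 7,800.00 Cr) = 657.22 Cr + 13.95% × 2,992.00 Cr = 1,074.60 Cr
Income Tax (Class 2): taxable = 11,140.00 Cr − 3×116.00 Cr = 10,792.00 Cr
  1,448.48 Cr + 35.94% × (10,792.00 Cr − 9,600.00 Cr) = 1,448.48 Cr + 35.94% × 1,192.00 Cr = 1,876.88 Cr
Difference: |1,074.60 Cr − 1,876.88 Cr| = 802.28 Cr (higher under Class 2)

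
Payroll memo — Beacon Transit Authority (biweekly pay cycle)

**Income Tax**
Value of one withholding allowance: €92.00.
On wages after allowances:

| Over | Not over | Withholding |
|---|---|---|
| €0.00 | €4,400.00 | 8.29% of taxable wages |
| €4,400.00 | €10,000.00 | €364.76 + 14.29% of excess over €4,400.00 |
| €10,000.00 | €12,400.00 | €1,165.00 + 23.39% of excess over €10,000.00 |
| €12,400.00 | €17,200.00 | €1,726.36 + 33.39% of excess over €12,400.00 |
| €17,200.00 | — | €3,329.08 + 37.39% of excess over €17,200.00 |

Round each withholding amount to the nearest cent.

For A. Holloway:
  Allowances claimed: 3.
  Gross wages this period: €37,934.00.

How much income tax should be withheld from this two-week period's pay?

€10,978.33

Income Tax: taxable = €37,934.00 − 3×€92.00 = €37,658.00
  €3,329.08 + 37.39% × (€37,658.00 − €17,200.00) = €3,329.08 + 37.39% × €20,458.00 = €10,978.33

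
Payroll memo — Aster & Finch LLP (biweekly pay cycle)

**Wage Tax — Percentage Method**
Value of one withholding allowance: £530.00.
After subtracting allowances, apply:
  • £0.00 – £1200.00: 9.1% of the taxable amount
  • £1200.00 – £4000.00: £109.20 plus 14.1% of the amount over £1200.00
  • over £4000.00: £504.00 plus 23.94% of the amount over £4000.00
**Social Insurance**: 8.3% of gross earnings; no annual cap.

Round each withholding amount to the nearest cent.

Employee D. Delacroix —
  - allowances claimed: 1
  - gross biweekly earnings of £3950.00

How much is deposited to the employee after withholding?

£3199.93

Wage Tax: taxable = £3950.00 − 1×£530.00 = £3420.00
  £109.20 + 14.1% × (£3420.00 − £1200.00) = £109.20 + 14.1% × £2220.00 = £422.22
Social Insurance: 8.3% × £3950.00 = £327.85
Total withheld: £422.22 + £327.85 = £750.07
Net pay: £3950.00 − £750.07 = £3199.93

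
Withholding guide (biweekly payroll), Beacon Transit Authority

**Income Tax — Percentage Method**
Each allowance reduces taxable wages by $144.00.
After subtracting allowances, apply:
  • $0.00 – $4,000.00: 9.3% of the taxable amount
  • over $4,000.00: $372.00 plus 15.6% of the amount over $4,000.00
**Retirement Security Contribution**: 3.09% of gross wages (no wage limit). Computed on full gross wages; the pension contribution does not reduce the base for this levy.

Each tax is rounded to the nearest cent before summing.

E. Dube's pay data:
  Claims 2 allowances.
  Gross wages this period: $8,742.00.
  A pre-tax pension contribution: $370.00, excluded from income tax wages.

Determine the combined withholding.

$1,279.23

Income Tax: taxable = $8,742.00 − $370.00 − 2×$144.00 = $8,084.00
  $372.00 + 15.6% × ($8,084.00 − $4,000.00) = $372.00 + 15.6% × $4,084.00 = $1,009.10
Retirement Security Contribution: 3.09% × $8,742.00 = $270.13
Total: $1,009.10 + $270.13 = $1,279.23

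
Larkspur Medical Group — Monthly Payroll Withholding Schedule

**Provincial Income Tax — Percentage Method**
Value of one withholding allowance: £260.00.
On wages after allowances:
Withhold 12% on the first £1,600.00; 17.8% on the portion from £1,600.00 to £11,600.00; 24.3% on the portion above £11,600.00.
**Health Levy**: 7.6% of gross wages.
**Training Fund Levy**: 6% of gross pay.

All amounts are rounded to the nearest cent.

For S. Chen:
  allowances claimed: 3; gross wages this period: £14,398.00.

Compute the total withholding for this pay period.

£4,420.50

Provincial Income Tax: taxable = £14,398.00 − 3×£260.00 = £13,618.00
  £1,972.00 + 24.3% × (£13,618.00 − £11,600.00) = £1,972.00 + 24.3% × £2,018.00 = £2,462.37
Health Levy: 7.6% × £14,398.00 = £1,094.25
Training Fund Levy: 6% × £14,398.00 = £863.88
Total: £2,462.37 + £1,094.25 + £863.88 = £4,420.50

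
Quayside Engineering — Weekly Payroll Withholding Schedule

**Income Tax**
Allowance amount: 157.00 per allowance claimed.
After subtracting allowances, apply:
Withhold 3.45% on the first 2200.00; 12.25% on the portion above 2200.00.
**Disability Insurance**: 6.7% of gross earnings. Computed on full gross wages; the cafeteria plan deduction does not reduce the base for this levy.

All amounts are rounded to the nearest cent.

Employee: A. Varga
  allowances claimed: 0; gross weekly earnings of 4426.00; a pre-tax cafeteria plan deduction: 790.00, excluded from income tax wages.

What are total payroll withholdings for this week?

548.35

Income Tax: taxable = 4426.00 − 790.00 = 3636.00
  75.90 + 12.25% × (3636.00 − 2200.00) = 75.90 + 12.25% × 1436.00 = 251.81
Disability Insurance: 6.7% × 4426.00 = 296.54
Total: 251.81 + 296.54 = 548.35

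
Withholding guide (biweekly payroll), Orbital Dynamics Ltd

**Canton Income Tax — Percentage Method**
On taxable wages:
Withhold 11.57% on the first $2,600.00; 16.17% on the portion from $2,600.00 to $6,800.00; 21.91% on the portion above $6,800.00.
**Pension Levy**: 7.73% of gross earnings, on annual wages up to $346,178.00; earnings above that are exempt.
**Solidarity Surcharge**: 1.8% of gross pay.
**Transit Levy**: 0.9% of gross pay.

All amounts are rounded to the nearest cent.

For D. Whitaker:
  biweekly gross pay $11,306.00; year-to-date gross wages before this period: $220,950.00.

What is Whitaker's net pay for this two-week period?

$8,159.57

Canton Income Tax: taxable = $11,306.00
  $979.96 + 21.91% × ($11,306.00 − $6,800.00) = $979.96 + 21.91% × $4,506.00 = $1,967.22
Pension Levy: 7.73% × $11,306.00 = $873.95
Solidarity Surcharge: 1.8% × $11,306.00 = $203.51
Transit Levy: 0.9% × $11,306.00 = $101.75
Total withheld: $1,967.22 + $873.95 + $203.51 + $101.75 = $3,146.43
Net pay: $11,306.00 − $3,146.43 = $8,159.57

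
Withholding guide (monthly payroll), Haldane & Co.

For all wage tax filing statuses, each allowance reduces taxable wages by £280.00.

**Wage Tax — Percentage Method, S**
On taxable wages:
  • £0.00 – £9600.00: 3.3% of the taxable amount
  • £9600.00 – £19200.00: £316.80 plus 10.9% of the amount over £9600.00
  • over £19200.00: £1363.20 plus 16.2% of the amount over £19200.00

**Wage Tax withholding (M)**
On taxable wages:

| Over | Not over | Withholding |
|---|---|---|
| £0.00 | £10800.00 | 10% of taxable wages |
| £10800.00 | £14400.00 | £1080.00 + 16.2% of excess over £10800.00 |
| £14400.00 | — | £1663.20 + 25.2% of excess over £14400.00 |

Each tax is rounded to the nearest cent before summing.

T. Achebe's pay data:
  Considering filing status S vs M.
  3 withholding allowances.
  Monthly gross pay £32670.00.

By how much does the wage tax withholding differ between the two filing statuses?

£2646.30

Wage Tax (S): taxable = £32670.00 − 3×£280.00 = £31830.00
  £1363.20 + 16.2% × (£31830.00 − £19200.00) = £1363.20 + 16.2% × £12630.00 = £3409.26
Wage Tax (M): taxable = £32670.00 − 3×£280.00 = £31830.00
  £1663.20 + 25.2% × (£31830.00 − £14400.00) = £1663.20 + 25.2% × £17430.00 = £6055.56
Difference: |£3409.26 − £6055.56| = £2646.30 (higher under M)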